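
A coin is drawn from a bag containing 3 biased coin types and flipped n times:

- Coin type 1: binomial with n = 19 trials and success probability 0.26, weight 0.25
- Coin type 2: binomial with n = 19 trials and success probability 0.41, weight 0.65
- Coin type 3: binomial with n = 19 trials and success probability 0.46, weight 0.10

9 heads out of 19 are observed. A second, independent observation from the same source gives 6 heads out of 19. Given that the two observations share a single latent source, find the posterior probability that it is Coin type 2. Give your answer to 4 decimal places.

0.8412

The responsibility of component k is w_k f_k(x) divided by Σ_j w_j f_j(x).
Since both observations come from the same component, the likelihood for component k is f_k(x₁)·f_k(x₂).
  p_1 = [0.0246971] × [0.167238] = 0.00413029
  p_2 = [0.154576] × [0.135289] = 0.0209124
  p_3 = [0.179608] × [0.085339] = 0.0153276
Unnormalised posteriors:
  w_1·p_1 = 0.25 × 0.00413029 = 0.00103257
  w_2·p_2 = 0.65 × 0.0209124 = 0.0135931
  w_3·p_3 = 0.10 × 0.0153276 = 0.00153276
Evidence: 0.00103257 + 0.0135931 + 0.00153276 = 0.0161584
Responsibility of Coin type 2: 0.0135931 / 0.0161584 ≈ 0.8412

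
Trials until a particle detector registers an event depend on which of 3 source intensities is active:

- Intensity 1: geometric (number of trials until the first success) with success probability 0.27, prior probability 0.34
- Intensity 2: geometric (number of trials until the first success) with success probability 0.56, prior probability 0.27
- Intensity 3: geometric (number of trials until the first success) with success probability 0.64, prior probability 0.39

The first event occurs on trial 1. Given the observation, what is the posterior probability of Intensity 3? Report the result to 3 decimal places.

0.507

By Bayes' theorem, P(k | x) = w_k f_k(x) / Σ_j w_j f_j(x).
Component likelihoods at x = 1:
  L_1 = 0.27
  L_2 = 0.56
  L_3 = 0.64
Multiply by the mixture weights:
  w_1·L_1 = 0.34 × 0.27 = 0.0918
  w_2·L_2 = 0.27 × 0.56 = 0.1512
  w_3·L_3 = 0.39 × 0.64 = 0.2496
Evidence: 0.0918 + 0.1512 + 0.2496 = 0.4926
So the posterior for Intensity 3 is 0.2496 / 0.4926 ≈ 0.507.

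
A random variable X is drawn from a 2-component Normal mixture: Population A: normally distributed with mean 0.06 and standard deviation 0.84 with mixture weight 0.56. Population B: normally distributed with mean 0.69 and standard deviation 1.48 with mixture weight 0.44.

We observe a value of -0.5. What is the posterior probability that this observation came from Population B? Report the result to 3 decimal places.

By Bayes' theorem, P(k | x) = w_k f_k(x) / Σ_j w_j f_j(x).
Evaluate each component's likelihood at the observed value:
  p_A = 0.380295
  p_B = 0.195102
Unnormalised posteriors:
  w_A·p_A = 0.56 × 0.380295 = 0.212965
  w_B·p_B = 0.44 × 0.195102 = 0.0858449
Sum: 0.212965 + 0.0858449 = 0.29881
So the posterior for Population B is 0.0858449 / 0.29881 ≈ 0.287.

0.287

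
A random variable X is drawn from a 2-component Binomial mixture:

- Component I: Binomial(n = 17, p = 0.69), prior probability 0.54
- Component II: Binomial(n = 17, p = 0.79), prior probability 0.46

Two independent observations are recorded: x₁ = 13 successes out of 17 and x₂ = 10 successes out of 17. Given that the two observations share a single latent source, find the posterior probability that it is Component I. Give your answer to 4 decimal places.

By Bayes' theorem, P(k | x) = P(Z=k) f_k(x) / Σ_j P(Z=j) f_j(x).
Since both observations come from the same component, the likelihood for component k is f_k(x₁)·f_k(x₂).
  L_I = [C(17,13)·0.69^13·0.31^4 = 2380·0.00803597·0.00923521 = 0.176629] × [0.130887] = 0.0231185
  L_II = [C(17,13)·0.79^13·0.21^4 = 2380·0.0466823·0.00194481 = 0.216076] × [0.0331651] = 0.00716617
Unnormalised posteriors:
  P(Z=I)·L_I = 0.54 × 0.0231185 = 0.012484
  P(Z=II)·L_II = 0.46 × 0.00716617 = 0.00329644
Denominator: 0.012484 + 0.00329644 = 0.0157804
P(Component I | data) = 0.012484 / 0.0157804 ≈ 0.7911

0.7911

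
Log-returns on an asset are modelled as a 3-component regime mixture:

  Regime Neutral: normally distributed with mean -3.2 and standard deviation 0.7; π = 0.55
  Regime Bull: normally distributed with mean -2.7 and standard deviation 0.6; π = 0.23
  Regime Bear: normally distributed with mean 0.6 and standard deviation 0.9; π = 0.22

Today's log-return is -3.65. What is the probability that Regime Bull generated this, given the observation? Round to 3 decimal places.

0.146

Apply Bayes' rule: the posterior for each component is proportional to its prior times its likelihood at x.
Normal densities:
  p_Neutral = 0.463524
  p_Bull = 0.189838
  p_Bear = 6.37409e-06
Weight by the priors:
  P(Z=Neutral)·p_Neutral = 0.55 × 0.463524 = 0.254938
  P(Z=Bull)·p_Bull = 0.23 × 0.189838 = 0.0436627
  P(Z=Bear)·p_Bear = 0.22 × 6.37409e-06 = 1.4023e-06
Marginal: 0.254938 + 0.0436627 + 1.4023e-06 = 0.298603
P(Regime Bull | the observation) ≈ 0.146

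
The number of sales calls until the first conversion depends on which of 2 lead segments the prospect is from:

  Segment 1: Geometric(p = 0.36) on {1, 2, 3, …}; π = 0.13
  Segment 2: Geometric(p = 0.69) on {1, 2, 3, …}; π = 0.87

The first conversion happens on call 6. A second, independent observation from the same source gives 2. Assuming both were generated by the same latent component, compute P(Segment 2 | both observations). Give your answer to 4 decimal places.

0.2410

Posterior ∝ prior × likelihood, so P(k | x) ∝ π_k f_k(x); normalise over all components.
Since both observations come from the same component, the likelihood for component k is f_k(x₁)·f_k(x₂).
  L_1 = [0.0386547] × [0.2304] = 0.00890604
  L_2 = [0.00197541] × [0.2139] = 0.000422541
Unnormalised posteriors:
  π_1·L_1 = 0.13 × 0.00890604 = 0.00115779
  π_2·L_2 = 0.87 × 0.000422541 = 0.00036761
Marginal: 0.00115779 + 0.00036761 = 0.0015254
P(Segment 2 | x) = 0.00036761 / 0.0015254 ≈ 0.2410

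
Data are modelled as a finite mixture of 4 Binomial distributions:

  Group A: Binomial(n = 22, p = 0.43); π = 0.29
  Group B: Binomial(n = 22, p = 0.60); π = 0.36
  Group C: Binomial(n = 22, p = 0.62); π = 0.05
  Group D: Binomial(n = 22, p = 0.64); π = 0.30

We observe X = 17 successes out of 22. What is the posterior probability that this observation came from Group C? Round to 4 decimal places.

0.0701

By Bayes' theorem, P(k | x) = P(Z=k) f_k(x) / Σ_j P(Z=j) f_j(x).
Binomial probabilities:
  L_A = 0.000930797
  L_B = 0.0456445
  L_C = 0.0616728
  L_D = 0.08074
Multiply by the mixture weights:
  P(Z=A)·L_A = 0.29 × 0.000930797 = 0.000269931
  P(Z=B)·L_B = 0.36 × 0.0456445 = 0.016432
  P(Z=C)·L_C = 0.05 × 0.0616728 = 0.00308364
  P(Z=D)·L_D = 0.30 × 0.08074 = 0.024222
Denominator: 0.000269931 + 0.016432 + 0.00308364 + 0.024222 = 0.0440076
So the posterior for Group C is 0.00308364 / 0.0440076 ≈ 0.0701.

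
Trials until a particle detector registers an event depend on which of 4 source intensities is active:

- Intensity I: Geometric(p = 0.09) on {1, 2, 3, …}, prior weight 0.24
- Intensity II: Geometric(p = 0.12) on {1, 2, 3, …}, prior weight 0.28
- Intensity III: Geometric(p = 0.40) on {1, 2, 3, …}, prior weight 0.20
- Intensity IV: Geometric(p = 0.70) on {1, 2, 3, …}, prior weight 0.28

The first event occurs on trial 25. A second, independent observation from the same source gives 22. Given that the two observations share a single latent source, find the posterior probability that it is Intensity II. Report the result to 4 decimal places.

Apply Bayes' rule: the posterior for each component is proportional to its prior times its likelihood at x.
Since both observations come from the same component, the likelihood for component k is f_k(x₁)·f_k(x₂).
  L_I = [0.09·(1−0.09)^24 = 0.09·0.10399 = 0.00935914] × [0.0124197] = 0.000116238
  L_II = [0.12·(1−0.12)^24 = 0.12·0.046514 = 0.00558169] × [0.00819063] = 4.57175e-05
  L_III = [0.40·(1−0.40)^24 = 0.40·4.73838e-06 = 1.89535e-06] × [8.77478e-06] = 1.66313e-11
  L_IV = [0.70·(1−0.70)^24 = 0.70·2.8243e-13 = 1.97701e-13] × [7.32225e-12] = 1.44761e-24
Prior × likelihood for each component:
  π_I·L_I = 0.24 × 0.000116238 = 2.78971e-05
  π_II·L_II = 0.28 × 4.57175e-05 = 1.28009e-05
  π_III·L_III = 0.20 × 1.66313e-11 = 3.32626e-12
  π_IV·L_IV = 0.28 × 1.44761e-24 = 4.05332e-25
Denominator: 2.78971e-05 + 1.28009e-05 + 3.32626e-12 + 4.05332e-25 = 4.0698e-05
So the posterior for Intensity II is 1.28009e-05 / 4.0698e-05 ≈ 0.3145.

0.3145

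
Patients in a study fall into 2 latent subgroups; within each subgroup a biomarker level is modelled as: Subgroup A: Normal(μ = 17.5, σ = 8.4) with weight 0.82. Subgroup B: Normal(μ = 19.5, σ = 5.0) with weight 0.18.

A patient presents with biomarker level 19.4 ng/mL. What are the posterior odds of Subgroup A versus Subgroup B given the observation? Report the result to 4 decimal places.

2.6437

The posterior odds equal the prior odds times the likelihood ratio: (π_i/π_j)·(f_i(x)/f_j(x)).
Evaluate each component's likelihood at the observed value:
  f_A = (1/(8.4·√(2π)))·exp(−(19.4−17.5)²/(2·8.4²)) = 0.047493·exp(-0.02558) = 0.0462936
  f_B = (1/(5.0·√(2π)))·exp(−(19.4−19.5)²/(2·5.0²)) = 0.079788·exp(-0.00020) = 0.0797725
Posterior odds = (π_A·f_A) / (π_B·f_B) = (0.82·0.0462936) / (0.18·0.0797725) = 0.0379608 / 0.014359 ≈ 2.6437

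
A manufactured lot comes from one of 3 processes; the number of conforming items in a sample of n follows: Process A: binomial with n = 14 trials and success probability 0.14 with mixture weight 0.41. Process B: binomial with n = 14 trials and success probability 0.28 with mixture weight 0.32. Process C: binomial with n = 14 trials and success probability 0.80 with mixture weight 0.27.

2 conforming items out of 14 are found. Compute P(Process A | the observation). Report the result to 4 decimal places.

By Bayes' theorem, P(k | x) = w_k f_k(x) / Σ_j w_j f_j(x).
Evaluate each component's likelihood at the observed value:
  f_A = 0.29193
  f_B = 0.138467
  f_C = 2.38551e-07
Prior × likelihood for each component:
  w_A·f_A = 0.41 × 0.29193 = 0.119691
  w_B·f_B = 0.32 × 0.138467 = 0.0443096
  w_C·f_C = 0.27 × 2.38551e-07 = 6.44088e-08
Evidence: 0.119691 + 0.0443096 + 6.44088e-08 = 0.164001
P(Process A | 2 conforming items out of 14) ≈ 0.7298

0.7298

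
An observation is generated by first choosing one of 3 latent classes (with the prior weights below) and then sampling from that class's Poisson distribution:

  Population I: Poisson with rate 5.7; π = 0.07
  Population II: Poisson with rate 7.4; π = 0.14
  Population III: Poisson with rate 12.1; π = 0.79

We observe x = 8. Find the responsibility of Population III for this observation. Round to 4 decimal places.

The responsibility of component k is π_k f_k(x) divided by Σ_j π_j f_j(x).
Poisson probabilities:
  p_I = 0.0924698
  p_II = 0.136318
  p_III = 0.0633577
Prior × likelihood for each component:
  π_I·p_I = 0.07 × 0.0924698 = 0.00647288
  π_II·p_II = 0.14 × 0.136318 = 0.0190846
  π_III·p_III = 0.79 × 0.0633577 = 0.0500526
Marginal: 0.00647288 + 0.0190846 + 0.0500526 = 0.07561
Responsibility of Population III: 0.0500526 / 0.07561 ≈ 0.6620

0.6620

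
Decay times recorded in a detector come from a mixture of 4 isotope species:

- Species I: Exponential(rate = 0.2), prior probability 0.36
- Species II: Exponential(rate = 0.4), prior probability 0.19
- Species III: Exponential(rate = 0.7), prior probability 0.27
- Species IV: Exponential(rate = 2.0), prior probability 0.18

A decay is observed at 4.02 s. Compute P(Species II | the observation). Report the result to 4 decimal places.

P(component k | x) = π_k·f_k(x) / marginal(x), where marginal(x) = Σ_j π_j·f_j(x).
Component likelihoods at x = 4.02 s:
  L_I = 0.089507
  L_II = 0.0801151
  L_III = 0.0419753
  L_IV = 0.000644618
Prior × likelihood for each component:
  π_I·L_I = 0.36 × 0.089507 = 0.0322225
  π_II·L_II = 0.19 × 0.0801151 = 0.0152219
  π_III·L_III = 0.27 × 0.0419753 = 0.0113333
  π_IV·L_IV = 0.18 × 0.000644618 = 0.000116031
Normaliser: 0.0322225 + 0.0152219 + 0.0113333 + 0.000116031 = 0.0588938
P(Species II | data) = 0.0152219 / 0.0588938 ≈ 0.2585

0.2585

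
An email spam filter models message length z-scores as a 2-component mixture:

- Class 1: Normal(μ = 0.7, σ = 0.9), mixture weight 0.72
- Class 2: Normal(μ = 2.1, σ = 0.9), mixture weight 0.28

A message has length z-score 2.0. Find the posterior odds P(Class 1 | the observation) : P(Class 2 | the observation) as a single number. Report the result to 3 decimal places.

Posterior odds = (π_i f_i(x)) / (π_j f_j(x)); the normalising sum cancels.
Normal densities:
  f_1 = (1/(0.9·√(2π)))·exp(−(2.0−0.7)²/(2·0.9²)) = 0.443269·exp(-1.04321) = 0.156173
  f_2 = (1/(0.9·√(2π)))·exp(−(2.0−2.1)²/(2·0.9²)) = 0.443269·exp(-0.00617) = 0.440541
0.112445 / 0.123352 ≈ 0.912

0.912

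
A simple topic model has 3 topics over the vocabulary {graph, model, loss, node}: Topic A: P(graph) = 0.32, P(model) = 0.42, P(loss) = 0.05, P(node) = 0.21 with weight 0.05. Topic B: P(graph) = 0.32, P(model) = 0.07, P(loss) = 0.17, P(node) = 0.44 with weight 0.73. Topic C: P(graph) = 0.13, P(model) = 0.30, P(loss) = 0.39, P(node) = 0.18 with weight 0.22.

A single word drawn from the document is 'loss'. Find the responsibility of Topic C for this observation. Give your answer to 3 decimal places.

0.404

Posterior ∝ prior × likelihood, so P(k | x) ∝ w_k f_k(x); normalise over all components.
Categorical probabilities:
  p_A = P(loss | comp) = 0.05
  p_B = P(loss | comp) = 0.17
  p_C = P(loss | comp) = 0.39
Weight by the priors:
  w_A·p_A = 0.05 × 0.05 = 0.0025
  w_B·p_B = 0.73 × 0.17 = 0.1241
  w_C·p_C = 0.22 × 0.39 = 0.0858
Evidence: 0.0025 + 0.1241 + 0.0858 = 0.2124
P(Topic C | 'loss') ≈ 0.404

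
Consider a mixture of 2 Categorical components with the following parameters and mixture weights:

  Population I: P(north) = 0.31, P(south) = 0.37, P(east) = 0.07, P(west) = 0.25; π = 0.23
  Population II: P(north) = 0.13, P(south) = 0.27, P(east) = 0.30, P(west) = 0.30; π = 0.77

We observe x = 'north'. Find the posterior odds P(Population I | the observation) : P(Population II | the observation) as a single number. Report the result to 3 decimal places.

0.712

Posterior odds = (π_i f_i(x)) / (π_j f_j(x)); the normalising sum cancels.
Evaluate each component's likelihood at the observed value:
  p_I = 0.31
  p_II = 0.13
0.0713 / 0.1001 ≈ 0.712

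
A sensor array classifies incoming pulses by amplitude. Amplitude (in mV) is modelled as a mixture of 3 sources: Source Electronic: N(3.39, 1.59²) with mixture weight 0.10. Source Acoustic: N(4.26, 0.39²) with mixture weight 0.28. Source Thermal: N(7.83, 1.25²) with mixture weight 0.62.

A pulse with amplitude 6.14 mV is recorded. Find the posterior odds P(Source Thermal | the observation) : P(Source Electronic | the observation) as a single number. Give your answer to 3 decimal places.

Since P(k|x) ∝ w_k f_k(x), the posterior odds are w_i f_i(x) / (w_j f_j(x)).
Normal densities:
  f_Electronic = 0.0562268
  f_Acoustic = 9.20281e-06
  f_Thermal = 0.12796
Odds = (0.62/0.10) × (0.12796/0.0562268) = 6.2 × 2.27579 ≈ 14.110

14.110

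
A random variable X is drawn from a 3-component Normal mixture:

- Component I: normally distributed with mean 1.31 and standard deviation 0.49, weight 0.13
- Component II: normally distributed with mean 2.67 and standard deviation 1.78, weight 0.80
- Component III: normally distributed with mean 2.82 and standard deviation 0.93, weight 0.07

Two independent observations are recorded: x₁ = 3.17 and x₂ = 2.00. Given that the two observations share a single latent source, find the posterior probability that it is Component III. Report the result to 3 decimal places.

Posterior ∝ prior × likelihood, so P(k | x) ∝ w_k f_k(x); normalise over all components.
Since both observations come from the same component, the likelihood for component k is f_k(x₁)·f_k(x₂).
  p_I = [0.000605118] × [0.302084] = 0.000182796
  p_II = [0.215455] × [0.208797] = 0.0449864
  p_III = [0.399642] × [0.290811] = 0.11622
Multiply by the mixture weights:
  w_I·p_I = 0.13 × 0.000182796 = 2.37635e-05
  w_II·p_II = 0.80 × 0.0449864 = 0.0359891
  w_III·p_III = 0.07 × 0.11622 = 0.00813541
Marginal: 2.37635e-05 + 0.0359891 + 0.00813541 = 0.0441483
Responsibility of Component III: 0.00813541 / 0.0441483 ≈ 0.184

0.184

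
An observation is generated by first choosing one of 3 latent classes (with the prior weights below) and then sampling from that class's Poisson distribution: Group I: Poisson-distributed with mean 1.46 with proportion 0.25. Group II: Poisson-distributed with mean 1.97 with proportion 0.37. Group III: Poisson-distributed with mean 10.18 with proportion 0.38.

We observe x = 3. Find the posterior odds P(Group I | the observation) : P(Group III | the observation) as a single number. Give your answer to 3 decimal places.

Only the two components matter; the odds are (π_i f_i(x)) / (π_j f_j(x)).
Poisson probabilities:
  f_I = e^(−1.46)·1.46^3/3! = 0.120458
  f_II = e^(−1.97)·1.97^3/3! = 0.1777
  f_III = e^(−10.18)·10.18^3/3! = 0.00666767
0.0301146 / 0.00253372 ≈ 11.886

11.886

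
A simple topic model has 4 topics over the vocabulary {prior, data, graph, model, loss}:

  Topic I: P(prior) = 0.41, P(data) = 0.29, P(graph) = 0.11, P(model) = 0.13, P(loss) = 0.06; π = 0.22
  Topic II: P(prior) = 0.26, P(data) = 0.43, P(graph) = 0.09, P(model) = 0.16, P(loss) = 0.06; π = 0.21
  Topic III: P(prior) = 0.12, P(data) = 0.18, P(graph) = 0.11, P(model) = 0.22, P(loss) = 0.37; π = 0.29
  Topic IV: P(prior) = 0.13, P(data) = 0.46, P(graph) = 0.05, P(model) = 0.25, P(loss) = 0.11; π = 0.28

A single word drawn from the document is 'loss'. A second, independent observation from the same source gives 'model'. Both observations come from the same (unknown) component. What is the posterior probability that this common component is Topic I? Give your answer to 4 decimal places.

P(component k | x) = π_k·f_k(x) / marginal(x), where marginal(x) = Σ_j π_j·f_j(x).
Since both observations come from the same component, the likelihood for component k is f_k(x₁)·f_k(x₂).
  p_I = [0.06] × [0.13] = 0.0078
  p_II = [0.06] × [0.16] = 0.0096
  p_III = [0.37] × [0.22] = 0.0814
  p_IV = [0.11] × [0.25] = 0.0275
Weight by the priors:
  π_I·p_I = 0.22 × 0.0078 = 0.001716
  π_II·p_II = 0.21 × 0.0096 = 0.002016
  π_III·p_III = 0.29 × 0.0814 = 0.023606
  π_IV·p_IV = 0.28 × 0.0275 = 0.0077
Evidence: 0.001716 + 0.002016 + 0.023606 + 0.0077 = 0.035038
So the posterior for Topic I is 0.001716 / 0.035038 ≈ 0.0490.

0.0490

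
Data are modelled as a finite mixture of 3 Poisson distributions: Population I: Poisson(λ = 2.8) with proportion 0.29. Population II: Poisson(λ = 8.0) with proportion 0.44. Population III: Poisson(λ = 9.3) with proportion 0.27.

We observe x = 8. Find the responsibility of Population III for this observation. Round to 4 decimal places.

0.3520

P(component k | x) = w_k·f_k(x) / marginal(x), where marginal(x) = Σ_j w_j·f_j(x).
Evaluate each component's likelihood at the observed value:
  p_I = 0.00569796
  p_II = 0.139587
  p_III = 0.126883
Unnormalised posteriors:
  w_I·p_I = 0.29 × 0.00569796 = 0.00165241
  w_II·p_II = 0.44 × 0.139587 = 0.0614181
  w_III·p_III = 0.27 × 0.126883 = 0.0342585
Marginal: 0.00165241 + 0.0614181 + 0.0342585 = 0.097329
P(Population III | the observation) ≈ 0.3520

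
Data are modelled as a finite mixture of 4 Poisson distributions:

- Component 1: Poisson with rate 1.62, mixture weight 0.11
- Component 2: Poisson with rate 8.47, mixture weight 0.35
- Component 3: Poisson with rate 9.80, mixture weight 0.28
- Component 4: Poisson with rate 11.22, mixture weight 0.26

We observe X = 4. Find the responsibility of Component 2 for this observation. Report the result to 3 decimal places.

0.520

Apply Bayes' rule: the posterior for each component is proportional to its prior times its likelihood at x.
Evaluate each component's likelihood at the observed value:
  f_1 = e^(−1.62)·1.62^4/4! = 0.0567926
  f_2 = e^(−8.47)·8.47^4/4! = 0.0449623
  f_3 = e^(−9.80)·9.80^4/4! = 0.0213112
  f_4 = e^(−11.22)·11.22^4/4! = 0.00885067
Prior × likelihood for each component:
  π_1·f_1 = 0.11 × 0.0567926 = 0.00624719
  π_2·f_2 = 0.35 × 0.0449623 = 0.0157368
  π_3·f_3 = 0.28 × 0.0213112 = 0.00596713
  π_4·f_4 = 0.26 × 0.00885067 = 0.00230117
Denominator: 0.00624719 + 0.0157368 + 0.00596713 + 0.00230117 = 0.0302523
P(Component 2 | the observation) ≈ 0.520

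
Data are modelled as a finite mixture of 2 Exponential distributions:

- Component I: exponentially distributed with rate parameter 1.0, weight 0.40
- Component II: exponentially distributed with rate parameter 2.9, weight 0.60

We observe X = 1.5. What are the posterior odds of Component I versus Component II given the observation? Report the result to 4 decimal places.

Since P(k|x) ∝ π_k f_k(x), the posterior odds are π_i f_i(x) / (π_j f_j(x)).
Exponential densities:
  L_I = 0.22313
  L_II = 0.0374298
Posterior odds = (π_I·L_I) / (π_II·L_II) = (0.40·0.22313) / (0.60·0.0374298) = 0.0892521 / 0.0224579 ≈ 3.9742

3.9742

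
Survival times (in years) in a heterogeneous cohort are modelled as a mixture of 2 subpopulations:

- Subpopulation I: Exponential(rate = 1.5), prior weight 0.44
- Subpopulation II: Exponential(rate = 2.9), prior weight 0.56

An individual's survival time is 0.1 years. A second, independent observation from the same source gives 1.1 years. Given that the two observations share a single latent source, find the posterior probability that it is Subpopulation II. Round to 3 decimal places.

Apply Bayes' rule: the posterior for each component is proportional to its prior times its likelihood at x.
Since both observations come from the same component, the likelihood for component k is f_k(x₁)·f_k(x₂).
  L_I = [1.29106] × [0.288075] = 0.371922
  L_II = [2.16996] × [0.119398] = 0.25909
Prior × likelihood for each component:
  P(Z=I)·L_I = 0.44 × 0.371922 = 0.163646
  P(Z=II)·L_II = 0.56 × 0.25909 = 0.145091
Evidence: 0.163646 + 0.145091 = 0.308736
Responsibility of Subpopulation II: 0.145091 / 0.308736 ≈ 0.470

0.470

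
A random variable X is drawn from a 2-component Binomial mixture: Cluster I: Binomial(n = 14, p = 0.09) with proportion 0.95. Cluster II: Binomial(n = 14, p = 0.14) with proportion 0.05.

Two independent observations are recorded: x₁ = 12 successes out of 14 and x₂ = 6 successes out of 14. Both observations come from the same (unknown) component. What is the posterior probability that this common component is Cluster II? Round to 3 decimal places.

0.988

Apply Bayes' rule: the posterior for each component is proportional to its prior times its likelihood at x.
Since both observations come from the same component, the likelihood for component k is f_k(x₁)·f_k(x₂).
  p_I = [2.12831e-11] × [0.000750484] = 1.59726e-14
  p_II = [3.8157e-09] × [0.00676568] = 2.58158e-11
Prior × likelihood for each component:
  π_I·p_I = 0.95 × 1.59726e-14 = 1.5174e-14
  π_II·p_II = 0.05 × 2.58158e-11 = 1.29079e-12
Normaliser: 1.5174e-14 + 1.29079e-12 = 1.30596e-12
P(Cluster II | x₁, x₂) ≈ 0.988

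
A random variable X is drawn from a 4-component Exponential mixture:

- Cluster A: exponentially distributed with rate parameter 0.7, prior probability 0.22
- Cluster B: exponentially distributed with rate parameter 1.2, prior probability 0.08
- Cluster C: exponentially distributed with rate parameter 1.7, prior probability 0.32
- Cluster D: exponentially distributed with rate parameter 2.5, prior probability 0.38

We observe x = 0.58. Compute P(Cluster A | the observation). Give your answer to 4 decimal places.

Posterior ∝ prior × likelihood, so P(k | x) ∝ π_k f_k(x); normalise over all components.
Component likelihoods at x = 0.58:
  p_A = 0.7·e^(−0.7·0.58) = 0.7·e^(−0.4060) = 0.466417
  p_B = 1.2·e^(−1.2·0.58) = 1.2·e^(−0.6960) = 0.598291
  p_C = 1.7·e^(−1.7·0.58) = 1.7·e^(−0.9860) = 0.634212
  p_D = 2.5·e^(−2.5·0.58) = 2.5·e^(−1.4500) = 0.586426
Weight by the priors:
  π_A·p_A = 0.22 × 0.466417 = 0.102612
  π_B·p_B = 0.08 × 0.598291 = 0.0478633
  π_C·p_C = 0.32 × 0.634212 = 0.202948
  π_D·p_D = 0.38 × 0.586426 = 0.222842
Marginal: 0.102612 + 0.0478633 + 0.202948 + 0.222842 = 0.576265
So the posterior for Cluster A is 0.102612 / 0.576265 ≈ 0.1781.

0.1781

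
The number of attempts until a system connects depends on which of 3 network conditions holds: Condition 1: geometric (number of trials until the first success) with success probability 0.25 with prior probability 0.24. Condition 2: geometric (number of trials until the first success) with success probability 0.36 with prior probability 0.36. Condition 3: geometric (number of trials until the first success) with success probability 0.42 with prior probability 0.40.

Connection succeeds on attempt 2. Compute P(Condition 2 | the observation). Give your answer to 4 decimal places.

0.3680

The responsibility of component k is π_k f_k(x) divided by Σ_j π_j f_j(x).
Geometric probabilities:
  p_1 = 0.25·(1−0.25)^1 = 0.25·0.75 = 0.1875
  p_2 = 0.36·(1−0.36)^1 = 0.36·0.64 = 0.2304
  p_3 = 0.42·(1−0.42)^1 = 0.42·0.58 = 0.2436
Multiply by the mixture weights:
  π_1·p_1 = 0.24 × 0.1875 = 0.045
  π_2·p_2 = 0.36 × 0.2304 = 0.082944
  π_3·p_3 = 0.40 × 0.2436 = 0.09744
Marginal: 0.045 + 0.082944 + 0.09744 = 0.225384
Responsibility of Condition 2: 0.082944 / 0.225384 ≈ 0.3680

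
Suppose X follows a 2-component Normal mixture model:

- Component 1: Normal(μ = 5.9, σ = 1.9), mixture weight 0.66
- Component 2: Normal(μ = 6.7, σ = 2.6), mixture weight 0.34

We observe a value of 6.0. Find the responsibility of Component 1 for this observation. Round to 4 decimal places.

0.7334

P(component k | x) = π_k·f_k(x) / marginal(x), where marginal(x) = Σ_j π_j·f_j(x).
Evaluate each component's likelihood at the observed value:
  L_1 = 0.209679
  L_2 = 0.147978
Weight by the priors:
  π_1·L_1 = 0.66 × 0.209679 = 0.138388
  π_2·L_2 = 0.34 × 0.147978 = 0.0503125
Normaliser: 0.138388 + 0.0503125 = 0.188701
Responsibility of Component 1: 0.138388 / 0.188701 ≈ 0.7334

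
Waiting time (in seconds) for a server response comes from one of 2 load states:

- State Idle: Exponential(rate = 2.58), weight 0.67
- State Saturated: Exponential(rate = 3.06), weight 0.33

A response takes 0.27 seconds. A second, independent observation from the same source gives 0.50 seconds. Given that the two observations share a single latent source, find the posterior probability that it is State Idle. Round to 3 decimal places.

0.676

Posterior ∝ prior × likelihood, so P(k | x) ∝ w_k f_k(x); normalise over all components.
Since both observations come from the same component, the likelihood for component k is f_k(x₁)·f_k(x₂).
  L_Idle = [1.28555] × [0.710199] = 0.912998
  L_Saturated = [1.33939] × [0.662599] = 0.887479
Multiply by the mixture weights:
  w_Idle·L_Idle = 0.67 × 0.912998 = 0.611709
  w_Saturated·L_Saturated = 0.33 × 0.887479 = 0.292868
Evidence: 0.611709 + 0.292868 = 0.904577
Responsibility of State Idle: 0.611709 / 0.904577 ≈ 0.676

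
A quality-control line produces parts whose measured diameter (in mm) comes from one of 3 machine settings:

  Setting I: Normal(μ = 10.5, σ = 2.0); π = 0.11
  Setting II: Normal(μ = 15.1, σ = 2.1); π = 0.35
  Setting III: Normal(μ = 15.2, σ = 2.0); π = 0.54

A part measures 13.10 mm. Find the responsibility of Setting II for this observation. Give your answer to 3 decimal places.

P(component k | x) = P(Z=k)·f_k(x) / marginal(x), where marginal(x) = Σ_j P(Z=j)·f_j(x).
Evaluate each component's likelihood at the observed value:
  f_I = 0.0856843
  f_II = 0.120707
  f_III = 0.114941
Prior × likelihood for each component:
  P(Z=I)·f_I = 0.11 × 0.0856843 = 0.00942527
  P(Z=II)·f_II = 0.35 × 0.120707 = 0.0422474
  P(Z=III)·f_III = 0.54 × 0.114941 = 0.0620682
Evidence: 0.00942527 + 0.0422474 + 0.0620682 = 0.113741
P(Setting II | the observation) ≈ 0.371

0.371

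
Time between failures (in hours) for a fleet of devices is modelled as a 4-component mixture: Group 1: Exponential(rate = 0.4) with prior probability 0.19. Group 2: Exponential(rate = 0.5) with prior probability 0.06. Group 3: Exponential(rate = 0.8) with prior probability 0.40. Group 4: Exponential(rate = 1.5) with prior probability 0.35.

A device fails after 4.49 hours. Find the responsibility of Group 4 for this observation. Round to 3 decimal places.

The responsibility of component k is P(Z=k) f_k(x) divided by Σ_j P(Z=j) f_j(x).
Evaluate each component's likelihood at the observed value:
  f_1 = 0.4·e^(−0.4·4.49) = 0.4·e^(−1.7960) = 0.0663846
  f_2 = 0.5·e^(−0.5·4.49) = 0.5·e^(−2.2450) = 0.0529638
  f_3 = 0.8·e^(−0.8·4.49) = 0.8·e^(−3.5920) = 0.0220346
  f_4 = 1.5·e^(−1.5·4.49) = 1.5·e^(−6.7350) = 0.00178286
Multiply by the mixture weights:
  P(Z=1)·f_1 = 0.19 × 0.0663846 = 0.0126131
  P(Z=2)·f_2 = 0.06 × 0.0529638 = 0.00317783
  P(Z=3)·f_3 = 0.40 × 0.0220346 = 0.00881382
  P(Z=4)·f_4 = 0.35 × 0.00178286 = 0.000624002
Sum: 0.0126131 + 0.00317783 + 0.00881382 + 0.000624002 = 0.0252287
P(Group 4 | 4.49 hours) = 0.000624002 / 0.0252287 ≈ 0.025

0.025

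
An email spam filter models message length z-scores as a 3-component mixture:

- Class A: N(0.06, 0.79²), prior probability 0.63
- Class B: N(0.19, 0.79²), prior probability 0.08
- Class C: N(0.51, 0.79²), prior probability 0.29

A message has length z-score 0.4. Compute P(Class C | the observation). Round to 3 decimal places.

Apply Bayes' rule: the posterior for each component is proportional to its prior times its likelihood at x.
Evaluate each component's likelihood at the observed value:
  f_A = 0.460322
  f_B = 0.48746
  f_C = 0.500119
Weight by the priors:
  π_A·f_A = 0.63 × 0.460322 = 0.290003
  π_B·f_B = 0.08 × 0.48746 = 0.0389968
  π_C·f_C = 0.29 × 0.500119 = 0.145034
Marginal: 0.290003 + 0.0389968 + 0.145034 = 0.474034
P(Class C | 0.4) ≈ 0.306

0.306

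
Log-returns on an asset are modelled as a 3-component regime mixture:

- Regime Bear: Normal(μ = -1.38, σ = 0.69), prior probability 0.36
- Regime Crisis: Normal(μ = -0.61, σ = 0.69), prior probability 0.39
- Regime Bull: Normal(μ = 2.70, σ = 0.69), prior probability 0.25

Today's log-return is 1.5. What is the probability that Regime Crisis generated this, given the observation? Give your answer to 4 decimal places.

The responsibility of component k is w_k f_k(x) divided by Σ_j w_j f_j(x).
Component likelihoods at x = 1.5:
  p_Bear = (1/(0.69·√(2π)))·exp(−(1.5−-1.38)²/(2·0.69²)) = 0.578177·exp(-8.71078) = 9.52839e-05
  p_Crisis = (1/(0.69·√(2π)))·exp(−(1.5−-0.61)²/(2·0.69²)) = 0.578177·exp(-4.67559) = 0.00538861
  p_Bull = (1/(0.69·√(2π)))·exp(−(1.5−2.70)²/(2·0.69²)) = 0.578177·exp(-1.51229) = 0.127433
Weight by the priors:
  w_Bear·p_Bear = 0.36 × 9.52839e-05 = 3.43022e-05
  w_Crisis·p_Crisis = 0.39 × 0.00538861 = 0.00210156
  w_Bull·p_Bull = 0.25 × 0.127433 = 0.0318583
Denominator: 3.43022e-05 + 0.00210156 + 0.0318583 = 0.0339942
P(Regime Crisis | 1.5) = 0.00210156 / 0.0339942 ≈ 0.0618

0.0618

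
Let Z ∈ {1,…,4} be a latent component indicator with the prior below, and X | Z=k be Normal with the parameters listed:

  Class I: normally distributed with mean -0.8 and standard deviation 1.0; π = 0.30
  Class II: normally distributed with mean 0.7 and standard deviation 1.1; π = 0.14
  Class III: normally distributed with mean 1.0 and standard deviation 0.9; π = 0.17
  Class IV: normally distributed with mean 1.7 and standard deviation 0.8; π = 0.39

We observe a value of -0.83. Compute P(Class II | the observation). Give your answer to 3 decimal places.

The responsibility of component k is w_k f_k(x) divided by Σ_j w_j f_j(x).
Component likelihoods at x = -0.83:
  f_I = (1/(1.0·√(2π)))·exp(−(-0.83−-0.8)²/(2·1.0²)) = 0.398942·exp(-0.00045) = 0.398763
  f_II = (1/(1.1·√(2π)))·exp(−(-0.83−0.7)²/(2·1.1²)) = 0.362675·exp(-0.96731) = 0.137854
  f_III = (1/(0.9·√(2π)))·exp(−(-0.83−1.0)²/(2·0.9²)) = 0.443269·exp(-2.06722) = 0.0560899
  f_IV = (1/(0.8·√(2π)))·exp(−(-0.83−1.7)²/(2·0.8²)) = 0.498678·exp(-5.00070) = 0.0033577
Weight by the priors:
  w_I·f_I = 0.30 × 0.398763 = 0.119629
  w_II·f_II = 0.14 × 0.137854 = 0.0192995
  w_III·f_III = 0.17 × 0.0560899 = 0.00953528
  w_IV·f_IV = 0.39 × 0.0033577 = 0.0013095
Normaliser: 0.119629 + 0.0192995 + 0.00953528 + 0.0013095 = 0.149773
P(Class II | data) = 0.0192995 / 0.149773 ≈ 0.129

0.129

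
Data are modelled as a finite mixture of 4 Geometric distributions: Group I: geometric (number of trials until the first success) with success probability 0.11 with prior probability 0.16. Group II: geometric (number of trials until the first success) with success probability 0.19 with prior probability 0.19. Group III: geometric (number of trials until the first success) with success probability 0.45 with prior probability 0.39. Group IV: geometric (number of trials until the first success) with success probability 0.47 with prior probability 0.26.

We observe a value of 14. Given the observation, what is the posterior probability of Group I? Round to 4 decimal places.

0.6134

P(component k | x) = π_k·f_k(x) / marginal(x), where marginal(x) = Σ_j π_j·f_j(x).
Evaluate each component's likelihood at the observed value:
  f_I = 0.0241804
  f_II = 0.0122761
  f_III = 0.000189639
  f_IV = 0.000122373
Prior × likelihood for each component:
  π_I·f_I = 0.16 × 0.0241804 = 0.00386886
  π_II·f_II = 0.19 × 0.0122761 = 0.00233245
  π_III·f_III = 0.39 × 0.000189639 = 7.39592e-05
  π_IV·f_IV = 0.26 × 0.000122373 = 3.18169e-05
Evidence: 0.00386886 + 0.00233245 + 7.39592e-05 + 3.18169e-05 = 0.00630708
P(Group I | data) ≈ 0.6134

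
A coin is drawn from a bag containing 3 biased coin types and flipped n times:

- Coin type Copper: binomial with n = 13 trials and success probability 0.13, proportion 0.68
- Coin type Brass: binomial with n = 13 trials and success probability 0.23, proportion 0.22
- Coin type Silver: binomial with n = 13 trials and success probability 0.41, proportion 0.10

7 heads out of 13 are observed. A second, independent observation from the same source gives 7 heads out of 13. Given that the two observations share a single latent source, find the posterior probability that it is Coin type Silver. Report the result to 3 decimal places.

0.984

P(component k | x) = P(Z=k)·f_k(x) / marginal(x), where marginal(x) = Σ_j P(Z=j)·f_j(x).
Since both observations come from the same component, the likelihood for component k is f_k(x₁)·f_k(x₂).
  f_Copper = [0.000466913] × [0.000466913] = 2.18008e-07
  f_Brass = [0.0121775] × [0.0121775] = 0.00014829
  f_Silver = [0.140967] × [0.140967] = 0.0198716
Prior × likelihood for each component:
  P(Z=Copper)·f_Copper = 0.68 × 2.18008e-07 = 1.48245e-07
  P(Z=Brass)·f_Brass = 0.22 × 0.00014829 = 3.26239e-05
  P(Z=Silver)·f_Silver = 0.10 × 0.0198716 = 0.00198716
Evidence: 1.48245e-07 + 3.26239e-05 + 0.00198716 = 0.00201993
So the posterior for Coin type Silver is 0.00198716 / 0.00201993 ≈ 0.984.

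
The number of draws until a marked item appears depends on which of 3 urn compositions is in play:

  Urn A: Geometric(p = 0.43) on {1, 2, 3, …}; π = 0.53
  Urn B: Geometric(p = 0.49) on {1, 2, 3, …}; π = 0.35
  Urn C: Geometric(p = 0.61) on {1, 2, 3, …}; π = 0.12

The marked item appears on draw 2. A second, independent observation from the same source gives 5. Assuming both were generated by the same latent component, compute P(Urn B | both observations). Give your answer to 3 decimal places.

0.315

P(component k | x) = w_k·f_k(x) / marginal(x), where marginal(x) = Σ_j w_j·f_j(x).
Since both observations come from the same component, the likelihood for component k is f_k(x₁)·f_k(x₂).
  p_A = [0.43·(1−0.43)^1 = 0.43·0.57 = 0.2451] × [0.0453908] = 0.0111253
  p_B = [0.49·(1−0.49)^1 = 0.49·0.51 = 0.2499] × [0.0331495] = 0.00828406
  p_C = [0.61·(1−0.61)^1 = 0.61·0.39 = 0.2379] × [0.014112] = 0.00335724
Prior × likelihood for each component:
  w_A·p_A = 0.53 × 0.0111253 = 0.0058964
  w_B·p_B = 0.35 × 0.00828406 = 0.00289942
  w_C·p_C = 0.12 × 0.00335724 = 0.000402869
Marginal: 0.0058964 + 0.00289942 + 0.000402869 = 0.00919869
Responsibility of Urn B: 0.00289942 / 0.00919869 ≈ 0.315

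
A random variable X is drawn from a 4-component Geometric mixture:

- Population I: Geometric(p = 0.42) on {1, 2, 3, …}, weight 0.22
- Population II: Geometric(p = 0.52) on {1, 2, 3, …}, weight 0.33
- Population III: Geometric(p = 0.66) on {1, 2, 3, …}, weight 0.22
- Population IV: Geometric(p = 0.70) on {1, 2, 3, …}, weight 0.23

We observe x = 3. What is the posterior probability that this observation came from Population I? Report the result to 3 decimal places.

0.305

Posterior ∝ prior × likelihood, so P(k | x) ∝ P(Z=k) f_k(x); normalise over all components.
Component likelihoods at x = 3:
  f_I = 0.141288
  f_II = 0.119808
  f_III = 0.076296
  f_IV = 0.063
Multiply by the mixture weights:
  P(Z=I)·f_I = 0.22 × 0.141288 = 0.0310834
  P(Z=II)·f_II = 0.33 × 0.119808 = 0.0395366
  P(Z=III)·f_III = 0.22 × 0.076296 = 0.0167851
  P(Z=IV)·f_IV = 0.23 × 0.063 = 0.01449
Denominator: 0.0310834 + 0.0395366 + 0.0167851 + 0.01449 = 0.101895
Responsibility of Population I: 0.0310834 / 0.101895 ≈ 0.305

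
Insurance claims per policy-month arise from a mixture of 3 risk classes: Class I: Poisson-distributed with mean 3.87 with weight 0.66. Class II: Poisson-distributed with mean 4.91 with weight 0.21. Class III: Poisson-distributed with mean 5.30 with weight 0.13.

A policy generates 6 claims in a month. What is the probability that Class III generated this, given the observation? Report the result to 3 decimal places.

By Bayes' theorem, P(k | x) = P(Z=k) f_k(x) / Σ_j P(Z=j) f_j(x).
Poisson probabilities:
  p_I = 0.0973226
  p_II = 0.143473
  p_III = 0.15366
Unnormalised posteriors:
  P(Z=I)·p_I = 0.66 × 0.0973226 = 0.0642329
  P(Z=II)·p_II = 0.21 × 0.143473 = 0.0301294
  P(Z=III)·p_III = 0.13 × 0.15366 = 0.0199759
Normaliser: 0.0642329 + 0.0301294 + 0.0199759 = 0.114338
P(Class III | the observation) ≈ 0.175

0.175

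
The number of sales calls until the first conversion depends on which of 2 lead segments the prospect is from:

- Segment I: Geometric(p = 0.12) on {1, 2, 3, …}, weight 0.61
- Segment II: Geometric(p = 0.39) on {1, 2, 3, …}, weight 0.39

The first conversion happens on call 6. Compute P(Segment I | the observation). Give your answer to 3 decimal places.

0.750

Posterior ∝ prior × likelihood, so P(k | x) ∝ P(Z=k) f_k(x); normalise over all components.
Evaluate each component's likelihood at the observed value:
  f_I = 0.0633278
  f_II = 0.0329393
Unnormalised posteriors:
  P(Z=I)·f_I = 0.61 × 0.0633278 = 0.03863
  P(Z=II)·f_II = 0.39 × 0.0329393 = 0.0128463
Sum: 0.03863 + 0.0128463 = 0.0514763
P(Segment I | data) = 0.03863 / 0.0514763 ≈ 0.750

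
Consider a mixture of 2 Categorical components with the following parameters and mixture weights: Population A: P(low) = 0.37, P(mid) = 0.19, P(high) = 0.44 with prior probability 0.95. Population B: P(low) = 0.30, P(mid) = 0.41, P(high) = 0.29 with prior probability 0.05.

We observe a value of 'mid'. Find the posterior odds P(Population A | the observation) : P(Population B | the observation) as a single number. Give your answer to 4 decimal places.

8.8049

Since P(k|x) ∝ π_k f_k(x), the posterior odds are π_i f_i(x) / (π_j f_j(x)).
Categorical probabilities:
  f_A = P(mid | comp) = 0.19
  f_B = P(mid | comp) = 0.41
0.1805 / 0.0205 ≈ 8.8049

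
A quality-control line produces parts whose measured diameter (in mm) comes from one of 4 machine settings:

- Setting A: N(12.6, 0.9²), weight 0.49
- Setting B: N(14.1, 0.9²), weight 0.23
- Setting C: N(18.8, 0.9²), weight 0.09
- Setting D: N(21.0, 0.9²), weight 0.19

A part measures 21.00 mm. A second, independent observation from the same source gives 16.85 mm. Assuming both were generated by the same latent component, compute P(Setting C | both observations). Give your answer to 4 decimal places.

Posterior ∝ prior × likelihood, so P(k | x) ∝ π_k f_k(x); normalise over all components.
Since both observations come from the same component, the likelihood for component k is f_k(x₁)·f_k(x₂).
  f_A = [(1/(0.9·√(2π)))·exp(−(21.00−12.6)²/(2·0.9²)) = 0.443269·exp(-43.55556) = 5.37935e-20] × [6.37409e-06] = 3.42885e-25
  f_B = [(1/(0.9·√(2π)))·exp(−(21.00−14.1)²/(2·0.9²)) = 0.443269·exp(-29.38889) = 7.6425e-14] × [0.00416188] = 3.18072e-16
  f_C = [(1/(0.9·√(2π)))·exp(−(21.00−18.8)²/(2·0.9²)) = 0.443269·exp(-2.98765) = 0.0223432] × [0.0423918] = 0.000947169
  f_D = [(1/(0.9·√(2π)))·exp(−(21.00−21.0)²/(2·0.9²)) = 0.443269·exp(-0.00000) = 0.443269] × [1.07055e-05] = 4.74543e-06
Unnormalised posteriors:
  π_A·f_A = 0.49 × 3.42885e-25 = 1.68014e-25
  π_B·f_B = 0.23 × 3.18072e-16 = 7.31565e-17
  π_C·f_C = 0.09 × 0.000947169 = 8.52452e-05
  π_D·f_D = 0.19 × 4.74543e-06 = 9.01631e-07
Denominator: 1.68014e-25 + 7.31565e-17 + 8.52452e-05 + 9.01631e-07 = 8.61469e-05
So the posterior for Setting C is 8.52452e-05 / 8.61469e-05 ≈ 0.9895.

0.9895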